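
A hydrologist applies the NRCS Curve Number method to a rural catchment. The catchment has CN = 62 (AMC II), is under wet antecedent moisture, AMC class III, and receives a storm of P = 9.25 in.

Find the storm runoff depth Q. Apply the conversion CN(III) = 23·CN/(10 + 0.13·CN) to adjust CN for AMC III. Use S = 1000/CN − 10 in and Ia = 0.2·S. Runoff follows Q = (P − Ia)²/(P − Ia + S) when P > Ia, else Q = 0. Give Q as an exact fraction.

Q = 618069321/92578772 in ≈ 6.676 in

Adjust CN=62 to AMC III: 23·62/(10 + 0.13·62) → 1426 ÷ (903/50) = 71300/903 ≈ 78.959
Max retention: S = 1000/(71300/903) − 10 = 1900/713 in (≈ 2.665 in)
Ia = 0.2·(1900/713) = 380/713 in ≈ 0.533 in
Since P=9.250 > Ia=0.533: effective rainfall P−Ia = 24861/2852 in
Runoff Q = (P−Ia)²/(P−Ia+S) = (8.717)²/(8.717+2.665) = 618069321/92578772 ≈ 6.676 in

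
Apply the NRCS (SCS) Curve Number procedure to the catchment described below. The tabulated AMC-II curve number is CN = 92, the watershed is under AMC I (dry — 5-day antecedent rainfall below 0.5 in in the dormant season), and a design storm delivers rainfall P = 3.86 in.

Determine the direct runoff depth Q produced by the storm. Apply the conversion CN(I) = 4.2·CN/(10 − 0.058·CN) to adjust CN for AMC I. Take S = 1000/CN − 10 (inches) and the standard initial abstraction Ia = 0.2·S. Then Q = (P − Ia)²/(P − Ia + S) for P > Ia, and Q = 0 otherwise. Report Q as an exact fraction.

Q = 6925401961/3217238850 in ≈ 2.153 in

CN(I) from CN(II)=92: (4.2·92)/(10 − 0.058·92) = 48300/583 ≈ 82.847
Max retention: S = 1000/(48300/583) − 10 = 1000/483 in (≈ 2.070 in)
Ia = 0.2·(1000/483) = 200/483 in ≈ 0.414 in
Since P=3.860 > Ia=0.414: effective rainfall P−Ia = 83219/24150 in
Runoff Q = (P−Ia)²/(P−Ia+S) = (3.446)²/(3.446+2.070) = 6925401961/3217238850 ≈ 2.153 in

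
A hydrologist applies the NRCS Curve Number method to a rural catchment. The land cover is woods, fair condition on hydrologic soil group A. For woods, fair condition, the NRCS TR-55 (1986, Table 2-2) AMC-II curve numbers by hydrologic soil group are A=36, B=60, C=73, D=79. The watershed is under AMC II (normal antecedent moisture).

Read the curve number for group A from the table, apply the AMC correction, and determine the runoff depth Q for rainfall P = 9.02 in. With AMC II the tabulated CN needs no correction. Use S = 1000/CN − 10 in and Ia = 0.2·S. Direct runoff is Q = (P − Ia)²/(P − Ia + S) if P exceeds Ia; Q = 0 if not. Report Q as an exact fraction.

Q = 6046681/4706550 in ≈ 1.285 in

NRCS table: woods, fair condition, soil group A → CN(II) = 36
CN(II) = 36; AMC II needs no correction.
Max retention: S = 1000/36 − 10 = 160/9 in (≈ 17.778 in)
Initial abstraction Ia = S/5 = (160/9)/5 = 32/9 ≈ 3.556 in
Excess rainfall: 9.020 − 3.556 = 5.464 in; P > Ia so Q > 0
Runoff Q = (P−Ia)²/(P−Ia+S) = (5.464)²/(5.464+17.778) = 6046681/4706550 ≈ 1.285 in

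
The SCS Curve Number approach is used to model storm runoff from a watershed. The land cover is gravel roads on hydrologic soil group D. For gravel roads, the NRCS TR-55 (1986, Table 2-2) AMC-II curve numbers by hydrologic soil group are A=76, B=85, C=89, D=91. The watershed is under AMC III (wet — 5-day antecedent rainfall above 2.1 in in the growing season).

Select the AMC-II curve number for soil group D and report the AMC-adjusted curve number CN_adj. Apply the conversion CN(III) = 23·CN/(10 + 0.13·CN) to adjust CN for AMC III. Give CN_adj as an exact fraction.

NRCS table: gravel roads, soil group D → CN(II) = 91
CN(III) from CN(II)=91: (23·91)/(10 + 0.13·91) = 209300/2183 ≈ 95.877

CN_adj = 209300/2183 ≈ 95.877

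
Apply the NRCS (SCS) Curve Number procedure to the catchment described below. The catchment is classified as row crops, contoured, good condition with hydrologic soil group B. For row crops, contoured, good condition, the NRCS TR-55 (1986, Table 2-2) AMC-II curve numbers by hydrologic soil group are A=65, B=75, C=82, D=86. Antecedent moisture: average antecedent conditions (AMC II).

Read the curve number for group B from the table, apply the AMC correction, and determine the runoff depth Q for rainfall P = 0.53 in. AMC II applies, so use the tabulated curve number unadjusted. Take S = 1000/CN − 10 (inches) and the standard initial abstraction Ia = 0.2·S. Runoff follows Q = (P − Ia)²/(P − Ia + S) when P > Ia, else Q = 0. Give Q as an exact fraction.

NRCS table: row crops, contoured, good condition, soil group B → CN(II) = 75
AMC II — tabulated CN = 75 applies directly.
S = 1000/75 − 10 = 10/3 in ≈ 3.333 in
Ia = 0.2S: 0.2·3.333 = 0.667 in (exactly 2/3)
P = 0.530 ≤ Ia = 0.667 in: entire storm abstracted, Q = 0.

Q = 0 in ≈ 0.000 in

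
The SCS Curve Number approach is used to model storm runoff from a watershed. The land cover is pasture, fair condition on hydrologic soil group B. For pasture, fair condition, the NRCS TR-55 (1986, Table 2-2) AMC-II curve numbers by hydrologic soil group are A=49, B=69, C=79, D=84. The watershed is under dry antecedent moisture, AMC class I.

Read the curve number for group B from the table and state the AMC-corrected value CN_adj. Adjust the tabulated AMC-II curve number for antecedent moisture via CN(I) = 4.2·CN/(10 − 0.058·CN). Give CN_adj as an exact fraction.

NRCS table: pasture, fair condition, soil group B → CN(II) = 69
Dry (AMC I): CN(I) = 4.2·69/(10 − 0.058·69) = (1449/5)/(2999/500) = 144900/2999 ≈ 48.316

CN_adj = 144900/2999 ≈ 48.316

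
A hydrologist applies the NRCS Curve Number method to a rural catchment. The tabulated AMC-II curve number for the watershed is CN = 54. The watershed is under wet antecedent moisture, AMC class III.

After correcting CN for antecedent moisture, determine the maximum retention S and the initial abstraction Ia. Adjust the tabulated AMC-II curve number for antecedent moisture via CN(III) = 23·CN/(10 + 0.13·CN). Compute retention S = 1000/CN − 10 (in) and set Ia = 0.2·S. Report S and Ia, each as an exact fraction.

CN(III) from CN(II)=54: (23·54)/(10 + 0.13·54) = 2700/37 ≈ 72.973
Max retention: S = 1000/(2700/37) − 10 = 100/27 in (≈ 3.704 in)
Initial abstraction Ia = S/5 = (100/27)/5 = 20/27 ≈ 0.741 in

S = 100/27 in ≈ 3.704 in; Ia = 20/27 in ≈ 0.741 in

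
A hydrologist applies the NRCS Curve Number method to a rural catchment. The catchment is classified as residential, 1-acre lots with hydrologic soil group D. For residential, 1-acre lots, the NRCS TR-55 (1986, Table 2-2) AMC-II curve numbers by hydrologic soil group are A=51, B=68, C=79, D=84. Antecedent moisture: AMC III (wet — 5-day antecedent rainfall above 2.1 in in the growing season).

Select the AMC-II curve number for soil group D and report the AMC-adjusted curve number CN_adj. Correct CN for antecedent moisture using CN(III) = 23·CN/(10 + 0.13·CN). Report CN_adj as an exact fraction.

NRCS table: residential, 1-acre lots, soil group D → CN(II) = 84
Adjust CN=84 to AMC III: 23·84/(10 + 0.13·84) → 1932 ÷ (523/25) = 48300/523 ≈ 92.352

CN_adj = 48300/523 ≈ 92.352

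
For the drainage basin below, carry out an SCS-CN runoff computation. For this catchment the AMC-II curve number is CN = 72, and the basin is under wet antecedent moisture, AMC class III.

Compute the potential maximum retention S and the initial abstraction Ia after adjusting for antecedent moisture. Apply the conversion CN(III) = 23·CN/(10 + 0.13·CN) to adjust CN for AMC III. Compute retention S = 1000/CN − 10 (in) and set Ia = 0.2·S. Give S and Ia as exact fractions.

Adjust CN=72 to AMC III: 23·72/(10 + 0.13·72) → 1656 ÷ (484/25) = 10350/121 ≈ 85.537
Max retention: S = 1000/(10350/121) − 10 = 350/207 in (≈ 1.691 in)
Initial abstraction Ia = S/5 = (350/207)/5 = 70/207 ≈ 0.338 in

S = 350/207 in ≈ 1.691 in; Ia = 70/207 in ≈ 0.338 in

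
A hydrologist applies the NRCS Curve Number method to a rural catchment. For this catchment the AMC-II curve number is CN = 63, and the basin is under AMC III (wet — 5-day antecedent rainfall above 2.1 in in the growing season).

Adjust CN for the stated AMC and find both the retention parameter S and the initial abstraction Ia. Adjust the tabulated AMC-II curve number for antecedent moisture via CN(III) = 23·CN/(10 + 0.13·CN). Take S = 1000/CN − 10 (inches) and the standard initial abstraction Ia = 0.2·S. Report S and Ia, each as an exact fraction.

S = 3700/1449 in ≈ 2.553 in; Ia = 740/1449 in ≈ 0.511 in

Adjust CN=63 to AMC III: 23·63/(10 + 0.13·63) → 1449 ÷ (1819/100) = 144900/1819 ≈ 79.659
Max retention: S = 1000/(144900/1819) − 10 = 3700/1449 in (≈ 2.553 in)
Initial abstraction Ia = S/5 = (3700/1449)/5 = 740/1449 ≈ 0.511 in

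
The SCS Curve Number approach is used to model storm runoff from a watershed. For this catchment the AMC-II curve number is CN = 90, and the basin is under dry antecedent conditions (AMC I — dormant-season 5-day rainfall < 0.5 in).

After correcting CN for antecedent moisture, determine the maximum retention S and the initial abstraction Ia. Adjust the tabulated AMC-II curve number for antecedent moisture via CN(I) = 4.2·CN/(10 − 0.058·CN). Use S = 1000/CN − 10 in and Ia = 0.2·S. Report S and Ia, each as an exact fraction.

S = 500/189 in ≈ 2.646 in; Ia = 100/189 in ≈ 0.529 in

Dry (AMC I): CN(I) = 4.2·90/(10 − 0.058·90) = 378/(239/50) = 18900/239 ≈ 79.079
Max retention: S = 1000/(18900/239) − 10 = 500/189 in (≈ 2.646 in)
Ia = 0.2S: 0.2·2.646 = 0.529 in (exactly 100/189)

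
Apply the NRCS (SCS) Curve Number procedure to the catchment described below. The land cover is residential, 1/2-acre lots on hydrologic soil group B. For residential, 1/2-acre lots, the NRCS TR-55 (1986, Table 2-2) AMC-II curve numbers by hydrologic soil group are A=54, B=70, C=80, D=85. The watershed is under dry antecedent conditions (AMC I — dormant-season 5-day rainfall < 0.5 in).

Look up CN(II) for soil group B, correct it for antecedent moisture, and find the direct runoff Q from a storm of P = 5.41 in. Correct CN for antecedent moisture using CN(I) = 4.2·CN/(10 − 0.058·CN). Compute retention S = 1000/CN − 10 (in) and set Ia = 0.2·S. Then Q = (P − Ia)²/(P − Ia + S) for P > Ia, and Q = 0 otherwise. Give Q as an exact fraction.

Q = 272547081/325894100 in ≈ 0.836 in

NRCS table: residential, 1/2-acre lots, soil group B → CN(II) = 70
CN(I) from CN(II)=70: (4.2·70)/(10 − 0.058·70) = 4900/99 ≈ 49.495
S = 1000/(4900/99) − 10 = 500/49 in ≈ 10.204 in
Ia = 0.2S: 0.2·10.204 = 2.041 in (exactly 100/49)
Excess rainfall: 5.410 − 2.041 = 3.369 in; P > Ia so Q > 0
Q: (16509/4900)² ÷ (66509/4900) = 272547081/325894100 in (≈ 0.836 in)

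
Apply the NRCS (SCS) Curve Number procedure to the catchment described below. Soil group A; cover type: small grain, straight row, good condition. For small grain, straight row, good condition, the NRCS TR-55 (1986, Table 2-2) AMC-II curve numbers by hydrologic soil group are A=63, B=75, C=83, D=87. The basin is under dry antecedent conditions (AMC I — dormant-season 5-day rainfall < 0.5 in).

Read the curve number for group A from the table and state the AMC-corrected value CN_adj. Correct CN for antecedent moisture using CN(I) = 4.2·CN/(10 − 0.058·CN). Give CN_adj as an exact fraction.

NRCS table: small grain, straight row, good condition, soil group A → CN(II) = 63
CN(I) from CN(II)=63: (4.2·63)/(10 − 0.058·63) = 132300/3173 ≈ 41.696

CN_adj = 132300/3173 ≈ 41.696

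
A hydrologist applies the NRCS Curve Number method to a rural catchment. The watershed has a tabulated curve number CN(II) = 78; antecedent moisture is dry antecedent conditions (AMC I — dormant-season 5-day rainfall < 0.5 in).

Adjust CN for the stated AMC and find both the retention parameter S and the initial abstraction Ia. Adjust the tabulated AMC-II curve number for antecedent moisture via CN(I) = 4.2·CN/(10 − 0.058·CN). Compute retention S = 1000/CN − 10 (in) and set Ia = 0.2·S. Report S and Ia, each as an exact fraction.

CN(I) from CN(II)=78: (4.2·78)/(10 − 0.058·78) = 81900/1369 ≈ 59.825
S = 1000/(81900/1369) − 10 = 5500/819 in ≈ 6.716 in
Ia = 0.2·(5500/819) = 1100/819 in ≈ 1.343 in

S = 5500/819 in ≈ 6.716 in; Ia = 1100/819 in ≈ 1.343 in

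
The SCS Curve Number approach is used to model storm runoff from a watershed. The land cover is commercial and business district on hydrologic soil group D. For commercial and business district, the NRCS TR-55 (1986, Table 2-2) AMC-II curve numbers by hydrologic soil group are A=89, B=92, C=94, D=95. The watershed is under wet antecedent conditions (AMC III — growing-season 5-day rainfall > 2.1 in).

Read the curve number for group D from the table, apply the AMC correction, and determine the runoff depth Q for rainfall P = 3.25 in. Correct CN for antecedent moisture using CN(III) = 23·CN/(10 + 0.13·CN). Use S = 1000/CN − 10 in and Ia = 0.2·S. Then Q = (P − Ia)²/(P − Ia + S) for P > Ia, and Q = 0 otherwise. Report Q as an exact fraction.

Q = 31371201/10489748 in ≈ 2.991 in

NRCS table: commercial and business district, soil group D → CN(II) = 95
Wet (AMC III): CN(III) = 23·95/(10 + 0.13·95) = 2185/(447/20) = 43700/447 ≈ 97.763
Retention S: 1000/CN − 10 with CN=97.763 → S = 100/437 ≈ 0.229 in
Ia = 0.2S: 0.2·0.229 = 0.046 in (exactly 20/437)
P − Ia = 3.250 − 0.046 = 5601/1748 ≈ 3.204 in (> 0, runoff occurs)
Q: (5601/1748)² ÷ (6001/1748) = 31371201/10489748 in (≈ 2.991 in)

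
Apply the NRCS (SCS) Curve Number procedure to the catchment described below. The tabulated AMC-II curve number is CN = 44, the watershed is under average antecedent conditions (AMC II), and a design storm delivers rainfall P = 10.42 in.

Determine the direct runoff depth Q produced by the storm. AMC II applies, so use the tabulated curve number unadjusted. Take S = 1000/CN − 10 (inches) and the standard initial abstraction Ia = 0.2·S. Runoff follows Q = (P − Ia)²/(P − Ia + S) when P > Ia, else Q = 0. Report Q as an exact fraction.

Q = 18757561/6232050 in ≈ 3.010 in

CN(II) = 44; AMC II needs no correction.
S = 1000/44 − 10 = 140/11 in ≈ 12.727 in
Ia = 0.2·(140/11) = 28/11 in ≈ 2.545 in
Excess rainfall: 10.420 − 2.545 = 7.875 in; P > Ia so Q > 0
Q: (4331/550)² ÷ (11331/550) = 18757561/6232050 in (≈ 3.010 in)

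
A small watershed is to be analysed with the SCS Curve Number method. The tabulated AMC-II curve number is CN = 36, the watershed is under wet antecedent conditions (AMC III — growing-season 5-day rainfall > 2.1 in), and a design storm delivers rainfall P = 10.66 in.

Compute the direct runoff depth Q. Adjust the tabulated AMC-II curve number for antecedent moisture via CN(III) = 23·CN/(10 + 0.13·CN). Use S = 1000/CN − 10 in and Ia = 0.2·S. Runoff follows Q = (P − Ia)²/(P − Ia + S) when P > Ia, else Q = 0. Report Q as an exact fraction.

Q = 8898337561/1804325850 in ≈ 4.932 in

Wet (AMC III): CN(III) = 23·36/(10 + 0.13·36) = 828/(367/25) = 20700/367 ≈ 56.403
Retention S: 1000/CN − 10 with CN=56.403 → S = 1600/207 ≈ 7.729 in
Initial abstraction Ia = S/5 = (1600/207)/5 = 320/207 ≈ 1.546 in
P − Ia = 10.660 − 1.546 = 94331/10350 ≈ 9.114 in (> 0, runoff occurs)
Q: (94331/10350)² ÷ (174331/10350) = 8898337561/1804325850 in (≈ 4.932 in)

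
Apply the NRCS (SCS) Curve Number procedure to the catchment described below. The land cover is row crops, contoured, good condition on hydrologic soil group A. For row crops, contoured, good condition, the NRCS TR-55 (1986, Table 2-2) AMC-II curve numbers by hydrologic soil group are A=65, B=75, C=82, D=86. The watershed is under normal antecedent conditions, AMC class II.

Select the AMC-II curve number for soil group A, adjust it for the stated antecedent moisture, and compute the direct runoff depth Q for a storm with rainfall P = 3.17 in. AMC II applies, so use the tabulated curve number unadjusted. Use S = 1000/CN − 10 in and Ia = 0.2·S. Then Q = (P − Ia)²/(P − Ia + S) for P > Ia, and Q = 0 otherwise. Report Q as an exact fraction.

Q = 7403841/12637300 in ≈ 0.586 in

NRCS table: row crops, contoured, good condition, soil group A → CN(II) = 65
AMC II — tabulated CN = 65 applies directly.
Retention S: 1000/CN − 10 with CN=65.000 → S = 70/13 ≈ 5.385 in
Ia = 0.2·(70/13) = 14/13 in ≈ 1.077 in
Since P=3.170 > Ia=1.077: effective rainfall P−Ia = 2721/1300 in
Runoff Q = (P−Ia)²/(P−Ia+S) = (2.093)²/(2.093+5.385) = 7403841/12637300 ≈ 0.586 in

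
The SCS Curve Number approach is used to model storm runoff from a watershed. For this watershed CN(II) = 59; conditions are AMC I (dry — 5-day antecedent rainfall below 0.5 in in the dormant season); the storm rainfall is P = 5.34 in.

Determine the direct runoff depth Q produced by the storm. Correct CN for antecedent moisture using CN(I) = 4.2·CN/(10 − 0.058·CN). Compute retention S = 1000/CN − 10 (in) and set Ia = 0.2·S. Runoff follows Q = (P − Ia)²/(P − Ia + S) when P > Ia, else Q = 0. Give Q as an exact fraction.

Q = 15828910969/71292865350 in ≈ 0.222 in

CN(I) from CN(II)=59: (4.2·59)/(10 − 0.058·59) = 123900/3289 ≈ 37.671
S = 1000/(123900/3289) − 10 = 20500/1239 in ≈ 16.546 in
Ia = 0.2S: 0.2·16.546 = 3.309 in (exactly 4100/1239)
Excess rainfall: 5.340 − 3.309 = 2.031 in; P > Ia so Q > 0
Q: (125813/61950)² ÷ (1150813/61950) = 15828910969/71292865350 in (≈ 0.222 in)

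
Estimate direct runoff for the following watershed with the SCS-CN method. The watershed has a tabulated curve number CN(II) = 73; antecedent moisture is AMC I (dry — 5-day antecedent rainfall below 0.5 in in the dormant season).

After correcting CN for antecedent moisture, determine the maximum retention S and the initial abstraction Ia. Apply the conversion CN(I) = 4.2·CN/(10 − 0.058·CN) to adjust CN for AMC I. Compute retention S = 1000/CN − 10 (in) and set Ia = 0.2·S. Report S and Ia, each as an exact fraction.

S = 4500/511 in ≈ 8.806 in; Ia = 900/511 in ≈ 1.761 in

Dry (AMC I): CN(I) = 4.2·73/(10 − 0.058·73) = (1533/5)/(2883/500) = 51100/961 ≈ 53.174
Max retention: S = 1000/(51100/961) − 10 = 4500/511 in (≈ 8.806 in)
Initial abstraction Ia = S/5 = (4500/511)/5 = 900/511 ≈ 1.761 in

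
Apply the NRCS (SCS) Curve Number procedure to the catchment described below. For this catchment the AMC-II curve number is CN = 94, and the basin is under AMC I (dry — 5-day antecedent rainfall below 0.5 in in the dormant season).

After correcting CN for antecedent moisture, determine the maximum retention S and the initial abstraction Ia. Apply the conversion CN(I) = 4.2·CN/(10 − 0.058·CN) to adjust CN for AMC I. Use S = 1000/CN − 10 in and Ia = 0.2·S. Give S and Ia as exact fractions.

S = 500/329 in ≈ 1.520 in; Ia = 100/329 in ≈ 0.304 in

CN(I) from CN(II)=94: (4.2·94)/(10 − 0.058·94) = 32900/379 ≈ 86.807
S = 1000/(32900/379) − 10 = 500/329 in ≈ 1.520 in
Ia = 0.2S: 0.2·1.520 = 0.304 in (exactly 100/329)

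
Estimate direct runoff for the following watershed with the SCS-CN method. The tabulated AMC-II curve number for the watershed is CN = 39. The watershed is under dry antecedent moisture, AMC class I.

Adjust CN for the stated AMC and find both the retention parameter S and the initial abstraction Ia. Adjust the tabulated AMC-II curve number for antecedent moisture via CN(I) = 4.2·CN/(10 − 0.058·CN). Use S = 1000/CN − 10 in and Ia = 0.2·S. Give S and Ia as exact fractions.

Dry (AMC I): CN(I) = 4.2·39/(10 − 0.058·39) = (819/5)/(3869/500) = 81900/3869 ≈ 21.168
Retention S: 1000/CN − 10 with CN=21.168 → S = 30500/819 ≈ 37.241 in
Ia = 0.2·(30500/819) = 6100/819 in ≈ 7.448 in

S = 30500/819 in ≈ 37.241 in; Ia = 6100/819 in ≈ 7.448 in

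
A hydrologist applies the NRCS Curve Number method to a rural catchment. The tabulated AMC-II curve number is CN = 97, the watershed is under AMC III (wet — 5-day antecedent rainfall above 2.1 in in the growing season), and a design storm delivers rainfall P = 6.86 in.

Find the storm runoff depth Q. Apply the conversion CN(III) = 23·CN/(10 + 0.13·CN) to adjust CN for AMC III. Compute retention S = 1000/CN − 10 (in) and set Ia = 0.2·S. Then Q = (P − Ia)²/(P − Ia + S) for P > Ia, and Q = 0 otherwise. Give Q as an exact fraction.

Adjust CN=97 to AMC III: 23·97/(10 + 0.13·97) → 2231 ÷ (2261/100) = 223100/2261 ≈ 98.673
Retention S: 1000/CN − 10 with CN=98.673 → S = 300/2231 ≈ 0.134 in
Initial abstraction Ia = S/5 = (300/2231)/5 = 60/2231 ≈ 0.027 in
Since P=6.860 > Ia=0.027: effective rainfall P−Ia = 762233/111550 in
Q = (762233/111550)²/((762233/111550) + 300/2231) = (580999146289/12443402500)/(777233/111550) = 580999146289/86700341150 in ≈ 6.701 in

Q = 580999146289/86700341150 in ≈ 6.701 in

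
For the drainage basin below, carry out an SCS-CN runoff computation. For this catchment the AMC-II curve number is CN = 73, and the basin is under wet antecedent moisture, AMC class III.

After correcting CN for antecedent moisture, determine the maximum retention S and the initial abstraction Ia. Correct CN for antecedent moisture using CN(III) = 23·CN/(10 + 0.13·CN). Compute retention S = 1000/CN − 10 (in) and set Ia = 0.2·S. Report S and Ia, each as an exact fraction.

Wet (AMC III): CN(III) = 23·73/(10 + 0.13·73) = 1679/(1949/100) = 167900/1949 ≈ 86.147
S = 1000/(167900/1949) − 10 = 2700/1679 in ≈ 1.608 in
Ia = 0.2S: 0.2·1.608 = 0.322 in (exactly 540/1679)

S = 2700/1679 in ≈ 1.608 in; Ia = 540/1679 in ≈ 0.322 in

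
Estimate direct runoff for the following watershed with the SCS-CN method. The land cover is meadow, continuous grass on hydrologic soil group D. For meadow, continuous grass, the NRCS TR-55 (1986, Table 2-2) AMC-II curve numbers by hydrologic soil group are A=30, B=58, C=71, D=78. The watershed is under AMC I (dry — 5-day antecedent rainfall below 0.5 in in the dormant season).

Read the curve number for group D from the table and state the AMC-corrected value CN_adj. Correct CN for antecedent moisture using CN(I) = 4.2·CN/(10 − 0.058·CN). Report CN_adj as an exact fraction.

NRCS table: meadow, continuous grass, soil group D → CN(II) = 78
CN(I) from CN(II)=78: (4.2·78)/(10 − 0.058·78) = 81900/1369 ≈ 59.825

CN_adj = 81900/1369 ≈ 59.825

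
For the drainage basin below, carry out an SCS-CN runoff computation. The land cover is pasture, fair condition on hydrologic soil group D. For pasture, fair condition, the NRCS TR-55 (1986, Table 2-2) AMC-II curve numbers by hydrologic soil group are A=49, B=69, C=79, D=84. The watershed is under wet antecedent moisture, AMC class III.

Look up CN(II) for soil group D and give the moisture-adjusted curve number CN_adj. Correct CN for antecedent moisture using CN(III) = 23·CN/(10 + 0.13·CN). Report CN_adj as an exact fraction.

CN_adj = 48300/523 ≈ 92.352

NRCS table: pasture, fair condition, soil group D → CN(II) = 84
CN(III) from CN(II)=84: (23·84)/(10 + 0.13·84) = 48300/523 ≈ 92.352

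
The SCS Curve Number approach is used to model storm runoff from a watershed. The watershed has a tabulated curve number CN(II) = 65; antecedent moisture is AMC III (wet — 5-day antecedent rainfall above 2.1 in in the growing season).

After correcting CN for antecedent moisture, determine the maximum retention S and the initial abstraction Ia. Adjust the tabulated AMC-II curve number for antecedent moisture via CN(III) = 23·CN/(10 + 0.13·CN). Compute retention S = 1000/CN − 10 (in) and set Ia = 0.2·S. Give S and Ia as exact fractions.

CN(III) from CN(II)=65: (23·65)/(10 + 0.13·65) = 29900/369 ≈ 81.030
Max retention: S = 1000/(29900/369) − 10 = 700/299 in (≈ 2.341 in)
Initial abstraction Ia = S/5 = (700/299)/5 = 140/299 ≈ 0.468 in

S = 700/299 in ≈ 2.341 in; Ia = 140/299 in ≈ 0.468 in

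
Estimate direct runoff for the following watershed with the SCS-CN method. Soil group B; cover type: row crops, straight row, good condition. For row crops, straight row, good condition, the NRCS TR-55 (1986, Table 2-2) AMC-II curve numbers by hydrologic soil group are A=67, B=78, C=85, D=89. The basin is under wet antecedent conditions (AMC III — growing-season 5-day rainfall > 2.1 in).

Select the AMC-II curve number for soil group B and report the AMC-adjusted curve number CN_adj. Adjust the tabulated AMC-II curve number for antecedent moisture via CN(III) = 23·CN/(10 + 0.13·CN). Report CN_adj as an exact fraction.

CN_adj = 89700/1007 ≈ 89.076

NRCS table: row crops, straight row, good condition, soil group B → CN(II) = 78
Wet (AMC III): CN(III) = 23·78/(10 + 0.13·78) = 1794/(1007/50) = 89700/1007 ≈ 89.076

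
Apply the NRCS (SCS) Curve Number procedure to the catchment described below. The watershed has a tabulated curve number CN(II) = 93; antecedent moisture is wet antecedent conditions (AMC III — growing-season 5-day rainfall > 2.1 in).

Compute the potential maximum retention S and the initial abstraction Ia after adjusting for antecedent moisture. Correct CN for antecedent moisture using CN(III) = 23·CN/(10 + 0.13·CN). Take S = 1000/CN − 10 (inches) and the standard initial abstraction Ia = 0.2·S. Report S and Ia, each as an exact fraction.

Wet (AMC III): CN(III) = 23·93/(10 + 0.13·93) = 2139/(2209/100) = 213900/2209 ≈ 96.831
S = 1000/(213900/2209) − 10 = 700/2139 in ≈ 0.327 in
Ia = 0.2S: 0.2·0.327 = 0.065 in (exactly 140/2139)

S = 700/2139 in ≈ 0.327 in; Ia = 140/2139 in ≈ 0.065 in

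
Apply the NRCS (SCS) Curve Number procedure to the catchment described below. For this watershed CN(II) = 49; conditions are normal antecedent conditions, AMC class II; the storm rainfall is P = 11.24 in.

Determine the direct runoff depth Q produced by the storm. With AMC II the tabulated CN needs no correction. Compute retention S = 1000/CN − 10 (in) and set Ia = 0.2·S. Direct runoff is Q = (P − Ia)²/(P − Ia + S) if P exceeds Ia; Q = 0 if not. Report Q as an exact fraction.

Q = 125865961/29362025 in ≈ 4.287 in

CN(II) = 49; AMC II needs no correction.
S = 1000/49 − 10 = 510/49 in ≈ 10.408 in
Ia = 0.2S: 0.2·10.408 = 2.082 in (exactly 102/49)
Since P=11.240 > Ia=2.082: effective rainfall P−Ia = 11219/1225 in
Q: (11219/1225)² ÷ (23969/1225) = 125865961/29362025 in (≈ 4.287 in)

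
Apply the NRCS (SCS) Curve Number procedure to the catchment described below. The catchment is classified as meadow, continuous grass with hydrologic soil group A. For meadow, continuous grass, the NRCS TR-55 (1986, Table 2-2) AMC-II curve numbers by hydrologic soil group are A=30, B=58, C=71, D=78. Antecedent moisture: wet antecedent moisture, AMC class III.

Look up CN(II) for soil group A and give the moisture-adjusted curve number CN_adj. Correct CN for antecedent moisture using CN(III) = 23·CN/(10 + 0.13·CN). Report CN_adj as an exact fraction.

CN_adj = 6900/139 ≈ 49.640

NRCS table: meadow, continuous grass, soil group A → CN(II) = 30
CN(III) from CN(II)=30: (23·30)/(10 + 0.13·30) = 6900/139 ≈ 49.640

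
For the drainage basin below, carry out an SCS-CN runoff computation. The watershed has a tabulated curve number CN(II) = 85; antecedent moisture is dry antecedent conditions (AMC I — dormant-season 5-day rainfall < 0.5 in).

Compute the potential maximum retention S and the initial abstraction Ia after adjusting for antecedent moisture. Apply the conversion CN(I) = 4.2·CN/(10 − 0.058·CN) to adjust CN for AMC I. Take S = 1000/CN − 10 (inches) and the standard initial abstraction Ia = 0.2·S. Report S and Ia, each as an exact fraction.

CN(I) from CN(II)=85: (4.2·85)/(10 − 0.058·85) = 11900/169 ≈ 70.414
Retention S: 1000/CN − 10 with CN=70.414 → S = 500/119 ≈ 4.202 in
Ia = 0.2·(500/119) = 100/119 in ≈ 0.840 in

S = 500/119 in ≈ 4.202 in; Ia = 100/119 in ≈ 0.840 in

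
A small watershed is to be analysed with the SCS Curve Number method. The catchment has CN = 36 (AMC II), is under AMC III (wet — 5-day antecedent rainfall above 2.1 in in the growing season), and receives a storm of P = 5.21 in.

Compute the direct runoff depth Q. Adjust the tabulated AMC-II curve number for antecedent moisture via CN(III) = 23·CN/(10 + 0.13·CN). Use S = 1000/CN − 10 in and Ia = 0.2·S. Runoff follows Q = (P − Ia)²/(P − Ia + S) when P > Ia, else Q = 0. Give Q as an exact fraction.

Wet (AMC III): CN(III) = 23·36/(10 + 0.13·36) = 828/(367/25) = 20700/367 ≈ 56.403
Max retention: S = 1000/(20700/367) − 10 = 1600/207 in (≈ 7.729 in)
Initial abstraction Ia = S/5 = (1600/207)/5 = 320/207 ≈ 1.546 in
Excess rainfall: 5.210 − 1.546 = 3.664 in; P > Ia so Q > 0
Runoff Q = (P−Ia)²/(P−Ia+S) = (3.664)²/(3.664+7.729) = 5752767409/4882032900 ≈ 1.178 in

Q = 5752767409/4882032900 in ≈ 1.178 in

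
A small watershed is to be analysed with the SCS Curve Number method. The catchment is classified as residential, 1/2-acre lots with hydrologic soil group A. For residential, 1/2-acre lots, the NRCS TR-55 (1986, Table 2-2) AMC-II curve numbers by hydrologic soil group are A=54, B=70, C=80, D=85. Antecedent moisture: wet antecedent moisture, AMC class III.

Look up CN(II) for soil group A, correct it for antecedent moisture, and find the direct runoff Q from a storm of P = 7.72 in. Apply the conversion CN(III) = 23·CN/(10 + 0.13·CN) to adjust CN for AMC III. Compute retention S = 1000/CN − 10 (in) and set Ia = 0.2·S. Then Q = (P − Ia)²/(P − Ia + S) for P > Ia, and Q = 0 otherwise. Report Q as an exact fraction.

NRCS table: residential, 1/2-acre lots, soil group A → CN(II) = 54
Wet (AMC III): CN(III) = 23·54/(10 + 0.13·54) = 1242/(851/50) = 2700/37 ≈ 72.973
S = 1000/(2700/37) − 10 = 100/27 in ≈ 3.704 in
Ia = 0.2·(100/27) = 20/27 in ≈ 0.741 in
P − Ia = 7.720 − 0.741 = 4711/675 ≈ 6.979 in (> 0, runoff occurs)
Q = (4711/675)²/((4711/675) + 100/27) = (22193521/455625)/(7211/675) = 22193521/4867425 in ≈ 4.560 in

Q = 22193521/4867425 in ≈ 4.560 in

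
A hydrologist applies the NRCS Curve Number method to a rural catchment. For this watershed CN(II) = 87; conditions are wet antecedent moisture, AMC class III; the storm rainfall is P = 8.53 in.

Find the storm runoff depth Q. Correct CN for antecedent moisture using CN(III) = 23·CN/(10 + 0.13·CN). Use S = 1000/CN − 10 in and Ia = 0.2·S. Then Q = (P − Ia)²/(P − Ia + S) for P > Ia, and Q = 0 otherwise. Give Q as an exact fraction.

Adjust CN=87 to AMC III: 23·87/(10 + 0.13·87) → 2001 ÷ (2131/100) = 200100/2131 ≈ 93.900
Max retention: S = 1000/(200100/2131) − 10 = 1300/2001 in (≈ 0.650 in)
Ia = 0.2S: 0.2·0.650 = 0.130 in (exactly 260/2001)
Excess rainfall: 8.530 − 0.130 = 8.400 in; P > Ia so Q > 0
Q: (1680853/200100)² ÷ (1810853/200100) = 2825266807609/362351685300 in (≈ 7.797 in)

Q = 2825266807609/362351685300 in ≈ 7.797 in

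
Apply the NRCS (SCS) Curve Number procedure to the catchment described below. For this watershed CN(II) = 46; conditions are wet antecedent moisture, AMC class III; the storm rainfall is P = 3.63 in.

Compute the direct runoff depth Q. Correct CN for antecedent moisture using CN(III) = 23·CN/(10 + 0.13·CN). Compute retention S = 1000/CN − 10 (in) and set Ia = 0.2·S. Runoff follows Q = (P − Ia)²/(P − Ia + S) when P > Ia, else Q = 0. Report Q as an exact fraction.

Q = 6350484243/7194876100 in ≈ 0.883 in

CN(III) from CN(II)=46: (23·46)/(10 + 0.13·46) = 52900/799 ≈ 66.208
Max retention: S = 1000/(52900/799) − 10 = 2700/529 in (≈ 5.104 in)
Initial abstraction Ia = S/5 = (2700/529)/5 = 540/529 ≈ 1.021 in
Excess rainfall: 3.630 − 1.021 = 2.609 in; P > Ia so Q > 0
Runoff Q = (P−Ia)²/(P−Ia+S) = (2.609)²/(2.609+5.104) = 6350484243/7194876100 ≈ 0.883 in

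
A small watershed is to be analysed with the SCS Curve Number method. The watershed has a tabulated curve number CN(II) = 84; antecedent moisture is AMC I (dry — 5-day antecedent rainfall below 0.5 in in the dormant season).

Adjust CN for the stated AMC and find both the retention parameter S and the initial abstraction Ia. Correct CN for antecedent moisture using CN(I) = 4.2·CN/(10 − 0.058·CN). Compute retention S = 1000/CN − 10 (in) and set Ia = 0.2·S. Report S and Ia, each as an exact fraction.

S = 2000/441 in ≈ 4.535 in; Ia = 400/441 in ≈ 0.907 in

Dry (AMC I): CN(I) = 4.2·84/(10 − 0.058·84) = (1764/5)/(641/125) = 44100/641 ≈ 68.799
Max retention: S = 1000/(44100/641) − 10 = 2000/441 in (≈ 4.535 in)
Ia = 0.2S: 0.2·4.535 = 0.907 in (exactly 400/441)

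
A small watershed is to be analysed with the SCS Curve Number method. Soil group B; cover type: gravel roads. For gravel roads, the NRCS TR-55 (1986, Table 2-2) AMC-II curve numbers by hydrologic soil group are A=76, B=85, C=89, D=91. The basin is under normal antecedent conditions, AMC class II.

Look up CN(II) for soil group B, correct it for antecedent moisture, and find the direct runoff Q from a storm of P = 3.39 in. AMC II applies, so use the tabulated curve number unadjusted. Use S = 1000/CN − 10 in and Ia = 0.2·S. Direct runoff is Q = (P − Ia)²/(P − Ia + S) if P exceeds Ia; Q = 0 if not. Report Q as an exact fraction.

Q = 2961841/1541900 in ≈ 1.921 in

NRCS table: gravel roads, soil group B → CN(II) = 85
CN(II) = 85; AMC II needs no correction.
Max retention: S = 1000/85 − 10 = 30/17 in (≈ 1.765 in)
Ia = 0.2·(30/17) = 6/17 in ≈ 0.353 in
Excess rainfall: 3.390 − 0.353 = 3.037 in; P > Ia so Q > 0
Q: (5163/1700)² ÷ (8163/1700) = 2961841/1541900 in (≈ 1.921 in)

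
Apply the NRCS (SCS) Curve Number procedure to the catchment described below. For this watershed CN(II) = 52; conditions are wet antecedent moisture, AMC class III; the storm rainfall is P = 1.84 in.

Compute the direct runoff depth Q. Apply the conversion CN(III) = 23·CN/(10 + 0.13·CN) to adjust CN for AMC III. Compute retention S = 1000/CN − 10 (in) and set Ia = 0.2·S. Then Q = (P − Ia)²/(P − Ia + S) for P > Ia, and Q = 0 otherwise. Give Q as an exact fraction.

Q = 30062258/141105575 in ≈ 0.213 in

Adjust CN=52 to AMC III: 23·52/(10 + 0.13·52) → 1196 ÷ (419/25) = 29900/419 ≈ 71.360
S = 1000/(29900/419) − 10 = 1200/299 in ≈ 4.013 in
Ia = 0.2S: 0.2·4.013 = 0.803 in (exactly 240/299)
Since P=1.840 > Ia=0.803: effective rainfall P−Ia = 7754/7475 in
Q: (7754/7475)² ÷ (37754/7475) = 30062258/141105575 in (≈ 0.213 in)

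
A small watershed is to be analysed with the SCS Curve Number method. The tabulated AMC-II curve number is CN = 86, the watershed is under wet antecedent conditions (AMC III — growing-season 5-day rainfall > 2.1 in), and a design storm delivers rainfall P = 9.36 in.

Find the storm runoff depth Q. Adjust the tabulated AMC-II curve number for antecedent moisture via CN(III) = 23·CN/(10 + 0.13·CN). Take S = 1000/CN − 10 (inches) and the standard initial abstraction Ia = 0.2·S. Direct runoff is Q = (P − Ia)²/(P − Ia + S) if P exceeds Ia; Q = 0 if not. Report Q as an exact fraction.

Q = 25975130738/3034078925 in ≈ 8.561 in

Adjust CN=86 to AMC III: 23·86/(10 + 0.13·86) → 1978 ÷ (1059/50) = 98900/1059 ≈ 93.390
S = 1000/(98900/1059) − 10 = 700/989 in ≈ 0.708 in
Ia = 0.2·(700/989) = 140/989 in ≈ 0.142 in
Since P=9.360 > Ia=0.142: effective rainfall P−Ia = 227926/24725 in
Q = (227926/24725)²/((227926/24725) + 700/989) = (51950261476/611325625)/(245426/24725) = 25975130738/3034078925 in ≈ 8.561 in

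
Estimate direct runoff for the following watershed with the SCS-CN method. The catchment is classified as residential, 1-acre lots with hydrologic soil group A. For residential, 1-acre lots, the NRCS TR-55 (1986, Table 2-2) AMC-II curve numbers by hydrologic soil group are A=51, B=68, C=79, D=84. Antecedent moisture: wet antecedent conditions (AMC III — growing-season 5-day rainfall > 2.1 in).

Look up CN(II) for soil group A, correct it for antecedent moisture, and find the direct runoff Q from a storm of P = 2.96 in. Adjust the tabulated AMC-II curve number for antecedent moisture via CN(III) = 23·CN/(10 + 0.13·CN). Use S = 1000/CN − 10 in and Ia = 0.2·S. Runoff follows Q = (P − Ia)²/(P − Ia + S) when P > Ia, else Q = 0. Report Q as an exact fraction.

Q = 1940769602/2709659325 in ≈ 0.716 in

NRCS table: residential, 1-acre lots, soil group A → CN(II) = 51
CN(III) from CN(II)=51: (23·51)/(10 + 0.13·51) = 117300/1663 ≈ 70.535
Retention S: 1000/CN − 10 with CN=70.535 → S = 4900/1173 ≈ 4.177 in
Ia = 0.2S: 0.2·4.177 = 0.835 in (exactly 980/1173)
Excess rainfall: 2.960 − 0.835 = 2.125 in; P > Ia so Q > 0
Q: (62302/29325)² ÷ (184802/29325) = 1940769602/2709659325 in (≈ 0.716 in)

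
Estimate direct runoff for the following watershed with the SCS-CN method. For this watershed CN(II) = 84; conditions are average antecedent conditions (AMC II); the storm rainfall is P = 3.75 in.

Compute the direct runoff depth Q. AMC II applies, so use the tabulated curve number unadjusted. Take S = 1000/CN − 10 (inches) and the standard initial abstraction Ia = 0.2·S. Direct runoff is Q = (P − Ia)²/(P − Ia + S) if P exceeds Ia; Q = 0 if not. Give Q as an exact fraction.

Q = 80089/37212 in ≈ 2.152 in

Average conditions: CN = 84 (no AMC adjustment).
S = 1000/84 − 10 = 40/21 in ≈ 1.905 in
Initial abstraction Ia = S/5 = (40/21)/5 = 8/21 ≈ 0.381 in
Excess rainfall: 3.750 − 0.381 = 3.369 in; P > Ia so Q > 0
Runoff Q = (P−Ia)²/(P−Ia+S) = (3.369)²/(3.369+1.905) = 80089/37212 ≈ 2.152 in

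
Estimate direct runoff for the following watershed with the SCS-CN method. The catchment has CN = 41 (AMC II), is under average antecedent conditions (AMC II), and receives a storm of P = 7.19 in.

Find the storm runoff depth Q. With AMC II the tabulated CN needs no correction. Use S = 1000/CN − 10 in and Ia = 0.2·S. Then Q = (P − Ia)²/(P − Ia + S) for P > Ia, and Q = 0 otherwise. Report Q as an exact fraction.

Q = 312547041/314383900 in ≈ 0.994 in

Average conditions: CN = 41 (no AMC adjustment).
Retention S: 1000/CN − 10 with CN=41.000 → S = 590/41 ≈ 14.390 in
Ia = 0.2·(590/41) = 118/41 in ≈ 2.878 in
P − Ia = 7.190 − 2.878 = 17679/4100 ≈ 4.312 in (> 0, runoff occurs)
Q: (17679/4100)² ÷ (76679/4100) = 312547041/314383900 in (≈ 0.994 in)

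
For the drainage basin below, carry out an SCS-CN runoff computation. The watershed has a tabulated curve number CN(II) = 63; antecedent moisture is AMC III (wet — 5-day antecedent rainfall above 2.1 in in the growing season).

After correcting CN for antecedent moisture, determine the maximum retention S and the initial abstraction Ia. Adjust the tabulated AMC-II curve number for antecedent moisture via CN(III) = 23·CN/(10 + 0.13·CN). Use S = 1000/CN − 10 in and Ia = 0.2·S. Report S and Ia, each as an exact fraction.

S = 3700/1449 in ≈ 2.553 in; Ia = 740/1449 in ≈ 0.511 in

CN(III) from CN(II)=63: (23·63)/(10 + 0.13·63) = 144900/1819 ≈ 79.659
Max retention: S = 1000/(144900/1819) − 10 = 3700/1449 in (≈ 2.553 in)
Ia = 0.2·(3700/1449) = 740/1449 in ≈ 0.511 in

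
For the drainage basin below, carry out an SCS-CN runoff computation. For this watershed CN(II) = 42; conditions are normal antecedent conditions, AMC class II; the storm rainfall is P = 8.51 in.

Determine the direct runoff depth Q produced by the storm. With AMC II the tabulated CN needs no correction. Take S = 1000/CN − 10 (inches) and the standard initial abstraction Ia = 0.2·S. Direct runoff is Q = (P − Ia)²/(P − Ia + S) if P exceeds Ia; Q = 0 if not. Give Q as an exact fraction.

Q = 145709041/86249100 in ≈ 1.689 in

CN(II) = 42; AMC II needs no correction.
Retention S: 1000/CN − 10 with CN=42.000 → S = 290/21 ≈ 13.810 in
Initial abstraction Ia = S/5 = (290/21)/5 = 58/21 ≈ 2.762 in
Since P=8.510 > Ia=2.762: effective rainfall P−Ia = 12071/2100 in
Q: (12071/2100)² ÷ (41071/2100) = 145709041/86249100 in (≈ 1.689 in)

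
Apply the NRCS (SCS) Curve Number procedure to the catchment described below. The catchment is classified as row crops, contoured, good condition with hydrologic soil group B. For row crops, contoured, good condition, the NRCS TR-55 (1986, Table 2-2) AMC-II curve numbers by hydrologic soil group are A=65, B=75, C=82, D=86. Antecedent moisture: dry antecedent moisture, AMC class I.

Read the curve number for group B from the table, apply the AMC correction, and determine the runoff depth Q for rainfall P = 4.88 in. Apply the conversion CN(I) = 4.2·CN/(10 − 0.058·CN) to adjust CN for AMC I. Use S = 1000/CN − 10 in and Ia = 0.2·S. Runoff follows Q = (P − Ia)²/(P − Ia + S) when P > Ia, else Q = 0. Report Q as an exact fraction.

Q = 13447298/13927725 in ≈ 0.966 in

NRCS table: row crops, contoured, good condition, soil group B → CN(II) = 75
CN(I) from CN(II)=75: (4.2·75)/(10 − 0.058·75) = 6300/113 ≈ 55.752
S = 1000/(6300/113) − 10 = 500/63 in ≈ 7.937 in
Initial abstraction Ia = S/5 = (500/63)/5 = 100/63 ≈ 1.587 in
Since P=4.880 > Ia=1.587: effective rainfall P−Ia = 5186/1575 in
Q: (5186/1575)² ÷ (17686/1575) = 13447298/13927725 in (≈ 0.966 in)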